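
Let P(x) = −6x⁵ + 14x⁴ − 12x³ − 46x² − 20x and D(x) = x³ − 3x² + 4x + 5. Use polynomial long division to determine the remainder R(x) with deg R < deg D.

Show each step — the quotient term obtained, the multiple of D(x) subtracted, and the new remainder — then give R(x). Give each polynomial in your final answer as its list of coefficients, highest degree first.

R = [0]

Step 1: lead(−6x⁵ + 14x⁴ − 12x³ − 46x² − 20x) ÷ lead(D) = −6x⁵ ÷ x³ = −6x². Subtract (−6x²)·D = −6x⁵ + 18x⁴ − 24x³ − 30x². Remainder: −4x⁴ + 12x³ − 16x² − 20x.
Step 2: lead(−4x⁴ + 12x³ − 16x² − 20x) ÷ lead(D) = −4x⁴ ÷ x³ = −4x. Subtract (−4x)·D = −4x⁴ + 12x³ − 16x² − 20x. Remainder: 0.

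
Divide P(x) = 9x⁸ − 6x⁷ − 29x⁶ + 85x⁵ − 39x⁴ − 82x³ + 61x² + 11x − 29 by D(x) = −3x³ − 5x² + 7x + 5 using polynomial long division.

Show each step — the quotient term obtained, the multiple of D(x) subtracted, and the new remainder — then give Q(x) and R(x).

Step 1: lead(9x⁸ − 6x⁷ − 29x⁶ + 85x⁵ − 39x⁴ − 82x³ + 61x² + 11x − 29) ÷ lead(D) = 9x⁸ ÷ −3x³ = −3x⁵. Subtract (−3x⁵)·D = 9x⁸ + 15x⁷ − 21x⁶ − 15x⁵. Remainder: −21x⁷ − 8x⁶ + 100x⁵ − 39x⁴ − 82x³ + 61x² + 11x − 29.
Step 2: lead(−21x⁷ − 8x⁶ + 100x⁵ − 39x⁴ − 82x³ + 61x² + 11x − 29) ÷ lead(D) = −21x⁷ ÷ −3x³ = 7x⁴. Subtract (7x⁴)·D = −21x⁷ − 35x⁶ + 49x⁵ + 35x⁴. Remainder: 27x⁶ + 51x⁵ − 74x⁴ − 82x³ + 61x² + 11x − 29.
Step 3: lead(27x⁶ + 51x⁵ − 74x⁴ − 82x³ + 61x² + 11x − 29) ÷ lead(D) = 27x⁶ ÷ −3x³ = −9x³. Subtract (−9x³)·D = 27x⁶ + 45x⁵ − 63x⁴ − 45x³. Remainder: 6x⁵ − 11x⁴ − 37x³ + 61x² + 11x − 29.
Step 4: lead(6x⁵ − 11x⁴ − 37x³ + 61x² + 11x − 29) ÷ lead(D) = 6x⁵ ÷ −3x³ = −2x². Subtract (−2x²)·D = 6x⁵ + 10x⁴ − 14x³ − 10x². Remainder: −21x⁴ − 23x³ + 71x² + 11x − 29.
Step 5: lead(−21x⁴ − 23x³ + 71x² + 11x − 29) ÷ lead(D) = −21x⁴ ÷ −3x³ = 7x. Subtract (7x)·D = −21x⁴ − 35x³ + 49x² + 35x. Remainder: 12x³ + 22x² − 24x − 29.
Step 6: lead(12x³ + 22x² − 24x − 29) ÷ lead(D) = 12x³ ÷ −3x³ = −4. Subtract (−4)·D = 12x³ + 20x² − 28x − 20. Remainder: 2x² + 4x − 9.

Q(x) = −3x⁵ + 7x⁴ − 9x³ − 2x² + 7x − 4; R(x) = 2x² + 4x − 9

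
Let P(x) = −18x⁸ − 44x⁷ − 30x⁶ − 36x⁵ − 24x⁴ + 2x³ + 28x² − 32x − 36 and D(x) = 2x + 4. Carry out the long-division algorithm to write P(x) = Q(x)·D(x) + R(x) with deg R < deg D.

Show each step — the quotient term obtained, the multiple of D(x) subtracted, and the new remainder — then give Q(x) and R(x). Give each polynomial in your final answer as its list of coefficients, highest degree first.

Q = [-9, -4, -7, -4, -4, 9, -4, -8]; R = [-4]

Step 1: lead(−18x⁸ − 44x⁷ − 30x⁶ − 36x⁵ − 24x⁴ + 2x³ + 28x² − 32x − 36) ÷ lead(D) = −18x⁸ ÷ 2x = −9x⁷. Subtract (−9x⁷)·D = −18x⁸ − 36x⁷. Remainder: −8x⁷ − 30x⁶ − 36x⁵ − 24x⁴ + 2x³ + 28x² − 32x − 36.
Step 2: lead(−8x⁷ − 30x⁶ − 36x⁵ − 24x⁴ + 2x³ + 28x² − 32x − 36) ÷ lead(D) = −8x⁷ ÷ 2x = −4x⁶. Subtract (−4x⁶)·D = −8x⁷ − 16x⁶. Remainder: −14x⁶ − 36x⁵ − 24x⁴ + 2x³ + 28x² − 32x − 36.
Step 3: lead(−14x⁶ − 36x⁵ − 24x⁴ + 2x³ + 28x² − 32x − 36) ÷ lead(D) = −14x⁶ ÷ 2x = −7x⁵. Subtract (−7x⁵)·D = −14x⁶ − 28x⁵. Remainder: −8x⁵ − 24x⁴ + 2x³ + 28x² − 32x − 36.
Step 4: lead(−8x⁵ − 24x⁴ + 2x³ + 28x² − 32x − 36) ÷ lead(D) = −8x⁵ ÷ 2x = −4x⁴. Subtract (−4x⁴)·D = −8x⁵ − 16x⁴. Remainder: −8x⁴ + 2x³ + 28x² − 32x − 36.
Step 5: lead(−8x⁴ + 2x³ + 28x² − 32x − 36) ÷ lead(D) = −8x⁴ ÷ 2x = −4x³. Subtract (−4x³)·D = −8x⁴ − 16x³. Remainder: 18x³ + 28x² − 32x − 36.
Step 6: lead(18x³ + 28x² − 32x − 36) ÷ lead(D) = 18x³ ÷ 2x = 9x². Subtract (9x²)·D = 18x³ + 36x². Remainder: −8x² − 32x − 36.
Step 7: lead(−8x² − 32x − 36) ÷ lead(D) = −8x² ÷ 2x = −4x. Subtract (−4x)·D = −8x² − 16x. Remainder: −16x − 36.
Step 8: lead(−16x − 36) ÷ lead(D) = −16x ÷ 2x = −8. Subtract (−8)·D = −16x − 32. Remainder: −4.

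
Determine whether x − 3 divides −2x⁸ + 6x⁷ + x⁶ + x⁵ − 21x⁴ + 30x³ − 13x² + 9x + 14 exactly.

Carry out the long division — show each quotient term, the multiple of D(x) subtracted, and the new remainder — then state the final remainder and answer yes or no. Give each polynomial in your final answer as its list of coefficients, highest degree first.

R = [5], so D(x) is not a factor of P(x). no

Step 1: lead(−2x⁸ + 6x⁷ + x⁶ + x⁵ − 21x⁴ + 30x³ − 13x² + 9x + 14) ÷ lead(D) = −2x⁸ ÷ x = −2x⁷. Subtract (−2x⁷)·D = −2x⁸ + 6x⁷. Remainder: x⁶ + x⁵ − 21x⁴ + 30x³ − 13x² + 9x + 14.
Step 2: lead(x⁶ + x⁵ − 21x⁴ + 30x³ − 13x² + 9x + 14) ÷ lead(D) = x⁶ ÷ x = x⁵. Subtract (x⁵)·D = x⁶ − 3x⁵. Remainder: 4x⁵ − 21x⁴ + 30x³ − 13x² + 9x + 14.
Step 3: lead(4x⁵ − 21x⁴ + 30x³ − 13x² + 9x + 14) ÷ lead(D) = 4x⁵ ÷ x = 4x⁴. Subtract (4x⁴)·D = 4x⁵ − 12x⁴. Remainder: −9x⁴ + 30x³ − 13x² + 9x + 14.
Step 4: lead(−9x⁴ + 30x³ − 13x² + 9x + 14) ÷ lead(D) = −9x⁴ ÷ x = −9x³. Subtract (−9x³)·D = −9x⁴ + 27x³. Remainder: 3x³ − 13x² + 9x + 14.
Step 5: lead(3x³ − 13x² + 9x + 14) ÷ lead(D) = 3x³ ÷ x = 3x². Subtract (3x²)·D = 3x³ − 9x². Remainder: −4x² + 9x + 14.
Step 6: lead(−4x² + 9x + 14) ÷ lead(D) = −4x² ÷ x = −4x. Subtract (−4x)·D = −4x² + 12x. Remainder: −3x + 14.
Step 7: lead(−3x + 14) ÷ lead(D) = −3x ÷ x = −3. Subtract (−3)·D = −3x + 9. Remainder: 5.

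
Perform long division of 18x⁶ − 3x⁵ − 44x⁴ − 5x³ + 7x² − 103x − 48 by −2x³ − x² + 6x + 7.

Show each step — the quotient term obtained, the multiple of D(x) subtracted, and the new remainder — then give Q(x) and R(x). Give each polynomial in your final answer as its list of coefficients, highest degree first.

Q = [-9, 6, -8, -7]; R = [6, -5, 1]

Step 1: lead(18x⁶ − 3x⁵ − 44x⁴ − 5x³ + 7x² − 103x − 48) ÷ lead(D) = 18x⁶ ÷ −2x³ = −9x³. Subtract (−9x³)·D = 18x⁶ + 9x⁵ − 54x⁴ − 63x³. Remainder: −12x⁵ + 10x⁴ + 58x³ + 7x² − 103x − 48.
Step 2: lead(−12x⁵ + 10x⁴ + 58x³ + 7x² − 103x − 48) ÷ lead(D) = −12x⁵ ÷ −2x³ = 6x². Subtract (6x²)·D = −12x⁵ − 6x⁴ + 36x³ + 42x². Remainder: 16x⁴ + 22x³ − 35x² − 103x − 48.
Step 3: lead(16x⁴ + 22x³ − 35x² − 103x − 48) ÷ lead(D) = 16x⁴ ÷ −2x³ = −8x. Subtract (−8x)·D = 16x⁴ + 8x³ − 48x² − 56x. Remainder: 14x³ + 13x² − 47x − 48.
Step 4: lead(14x³ + 13x² − 47x − 48) ÷ lead(D) = 14x³ ÷ −2x³ = −7. Subtract (−7)·D = 14x³ + 7x² − 42x − 49. Remainder: 6x² − 5x + 1.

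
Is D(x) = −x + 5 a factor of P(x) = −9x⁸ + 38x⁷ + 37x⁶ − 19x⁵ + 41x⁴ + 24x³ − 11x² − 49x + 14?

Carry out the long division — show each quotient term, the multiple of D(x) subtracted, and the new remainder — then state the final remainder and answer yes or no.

Step 1: lead(−9x⁸ + 38x⁷ + 37x⁶ − 19x⁵ + 41x⁴ + 24x³ − 11x² − 49x + 14) ÷ lead(D) = −9x⁸ ÷ −x = 9x⁷. Subtract (9x⁷)·D = −9x⁸ + 45x⁷. Remainder: −7x⁷ + 37x⁶ − 19x⁵ + 41x⁴ + 24x³ − 11x² − 49x + 14.
Step 2: lead(−7x⁷ + 37x⁶ − 19x⁵ + 41x⁴ + 24x³ − 11x² − 49x + 14) ÷ lead(D) = −7x⁷ ÷ −x = 7x⁶. Subtract (7x⁶)·D = −7x⁷ + 35x⁶. Remainder: 2x⁶ − 19x⁵ + 41x⁴ + 24x³ − 11x² − 49x + 14.
Step 3: lead(2x⁶ − 19x⁵ + 41x⁴ + 24x³ − 11x² − 49x + 14) ÷ lead(D) = 2x⁶ ÷ −x = −2x⁵. Subtract (−2x⁵)·D = 2x⁶ − 10x⁵. Remainder: −9x⁵ + 41x⁴ + 24x³ − 11x² − 49x + 14.
Step 4: lead(−9x⁵ + 41x⁴ + 24x³ − 11x² − 49x + 14) ÷ lead(D) = −9x⁵ ÷ −x = 9x⁴. Subtract (9x⁴)·D = −9x⁵ + 45x⁴. Remainder: −4x⁴ + 24x³ − 11x² − 49x + 14.
Step 5: lead(−4x⁴ + 24x³ − 11x² − 49x + 14) ÷ lead(D) = −4x⁴ ÷ −x = 4x³. Subtract (4x³)·D = −4x⁴ + 20x³. Remainder: 4x³ − 11x² − 49x + 14.
Step 6: lead(4x³ − 11x² − 49x + 14) ÷ lead(D) = 4x³ ÷ −x = −4x². Subtract (−4x²)·D = 4x³ − 20x². Remainder: 9x² − 49x + 14.
Step 7: lead(9x² − 49x + 14) ÷ lead(D) = 9x² ÷ −x = −9x. Subtract (−9x)·D = 9x² − 45x. Remainder: −4x + 14.
Step 8: lead(−4x + 14) ÷ lead(D) = −4x ÷ −x = 4. Subtract (4)·D = −4x + 20. Remainder: −6.

R(x) = −6, so D(x) is not a factor of P(x). no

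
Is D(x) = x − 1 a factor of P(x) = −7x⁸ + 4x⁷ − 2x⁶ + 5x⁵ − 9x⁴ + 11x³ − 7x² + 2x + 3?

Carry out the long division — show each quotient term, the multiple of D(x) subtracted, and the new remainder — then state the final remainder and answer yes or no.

R(x) = 0, so D(x) is a factor of P(x). yes

Step 1: lead(−7x⁸ + 4x⁷ − 2x⁶ + 5x⁵ − 9x⁴ + 11x³ − 7x² + 2x + 3) ÷ lead(D) = −7x⁸ ÷ x = −7x⁷. Subtract (−7x⁷)·D = −7x⁸ + 7x⁷. Remainder: −3x⁷ − 2x⁶ + 5x⁵ − 9x⁴ + 11x³ − 7x² + 2x + 3.
Step 2: lead(−3x⁷ − 2x⁶ + 5x⁵ − 9x⁴ + 11x³ − 7x² + 2x + 3) ÷ lead(D) = −3x⁷ ÷ x = −3x⁶. Subtract (−3x⁶)·D = −3x⁷ + 3x⁶. Remainder: −5x⁶ + 5x⁵ − 9x⁴ + 11x³ − 7x² + 2x + 3.
Step 3: lead(−5x⁶ + 5x⁵ − 9x⁴ + 11x³ − 7x² + 2x + 3) ÷ lead(D) = −5x⁶ ÷ x = −5x⁵. Subtract (−5x⁵)·D = −5x⁶ + 5x⁵. Remainder: −9x⁴ + 11x³ − 7x² + 2x + 3.
Step 4: lead(−9x⁴ + 11x³ − 7x² + 2x + 3) ÷ lead(D) = −9x⁴ ÷ x = −9x³. Subtract (−9x³)·D = −9x⁴ + 9x³. Remainder: 2x³ − 7x² + 2x + 3.
Step 5: lead(2x³ − 7x² + 2x + 3) ÷ lead(D) = 2x³ ÷ x = 2x². Subtract (2x²)·D = 2x³ − 2x². Remainder: −5x² + 2x + 3.
Step 6: lead(−5x² + 2x + 3) ÷ lead(D) = −5x² ÷ x = −5x. Subtract (−5x)·D = −5x² + 5x. Remainder: −3x + 3.
Step 7: lead(−3x + 3) ÷ lead(D) = −3x ÷ x = −3. Subtract (−3)·D = −3x + 3. Remainder: 0.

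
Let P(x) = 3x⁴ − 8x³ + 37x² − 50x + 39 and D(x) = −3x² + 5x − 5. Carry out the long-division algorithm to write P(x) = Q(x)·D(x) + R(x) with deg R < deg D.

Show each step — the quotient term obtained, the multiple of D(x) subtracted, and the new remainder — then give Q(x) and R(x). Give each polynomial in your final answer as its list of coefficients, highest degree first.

Q = [-1, 1, -9]; R = [-6]

Step 1: lead(3x⁴ − 8x³ + 37x² − 50x + 39) ÷ lead(D) = 3x⁴ ÷ −3x² = −x². Subtract (−x²)·D = 3x⁴ − 5x³ + 5x². Remainder: −3x³ + 32x² − 50x + 39.
Step 2: lead(−3x³ + 32x² − 50x + 39) ÷ lead(D) = −3x³ ÷ −3x² = x. Subtract (x)·D = −3x³ + 5x² − 5x. Remainder: 27x² − 45x + 39.
Step 3: lead(27x² − 45x + 39) ÷ lead(D) = 27x² ÷ −3x² = −9. Subtract (−9)·D = 27x² − 45x + 45. Remainder: −6.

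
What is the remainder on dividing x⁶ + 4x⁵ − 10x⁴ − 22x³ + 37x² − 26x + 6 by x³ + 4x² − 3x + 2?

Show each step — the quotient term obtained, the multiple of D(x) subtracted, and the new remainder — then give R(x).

R(x) = −2

Step 1: lead(x⁶ + 4x⁵ − 10x⁴ − 22x³ + 37x² − 26x + 6) ÷ lead(D) = x⁶ ÷ x³ = x³. Subtract (x³)·D = x⁶ + 4x⁵ − 3x⁴ + 2x³. Remainder: −7x⁴ − 24x³ + 37x² − 26x + 6.
Step 2: lead(−7x⁴ − 24x³ + 37x² − 26x + 6) ÷ lead(D) = −7x⁴ ÷ x³ = −7x. Subtract (−7x)·D = −7x⁴ − 28x³ + 21x² − 14x. Remainder: 4x³ + 16x² − 12x + 6.
Step 3: lead(4x³ + 16x² − 12x + 6) ÷ lead(D) = 4x³ ÷ x³ = 4. Subtract (4)·D = 4x³ + 16x² − 12x + 8. Remainder: −2.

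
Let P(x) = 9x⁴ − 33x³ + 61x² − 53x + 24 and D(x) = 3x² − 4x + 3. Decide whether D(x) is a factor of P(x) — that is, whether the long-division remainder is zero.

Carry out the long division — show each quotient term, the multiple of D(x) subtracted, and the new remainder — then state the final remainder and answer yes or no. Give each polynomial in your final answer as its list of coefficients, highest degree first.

R = [0], so D(x) is a factor of P(x). yes

Step 1: lead(9x⁴ − 33x³ + 61x² − 53x + 24) ÷ lead(D) = 9x⁴ ÷ 3x² = 3x². Subtract (3x²)·D = 9x⁴ − 12x³ + 9x². Remainder: −21x³ + 52x² − 53x + 24.
Step 2: lead(−21x³ + 52x² − 53x + 24) ÷ lead(D) = −21x³ ÷ 3x² = −7x. Subtract (−7x)·D = −21x³ + 28x² − 21x. Remainder: 24x² − 32x + 24.
Step 3: lead(24x² − 32x + 24) ÷ lead(D) = 24x² ÷ 3x² = 8. Subtract (8)·D = 24x² − 32x + 24. Remainder: 0.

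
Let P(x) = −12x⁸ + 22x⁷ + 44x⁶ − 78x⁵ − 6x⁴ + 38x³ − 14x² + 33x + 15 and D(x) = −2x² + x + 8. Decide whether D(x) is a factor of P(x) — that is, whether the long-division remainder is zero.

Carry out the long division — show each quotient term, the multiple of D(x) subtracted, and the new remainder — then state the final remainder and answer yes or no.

Step 1: lead(−12x⁸ + 22x⁷ + 44x⁶ − 78x⁵ − 6x⁴ + 38x³ − 14x² + 33x + 15) ÷ lead(D) = −12x⁸ ÷ −2x² = 6x⁶. Subtract (6x⁶)·D = −12x⁸ + 6x⁷ + 48x⁶. Remainder: 16x⁷ − 4x⁶ − 78x⁵ − 6x⁴ + 38x³ − 14x² + 33x + 15.
Step 2: lead(16x⁷ − 4x⁶ − 78x⁵ − 6x⁴ + 38x³ − 14x² + 33x + 15) ÷ lead(D) = 16x⁷ ÷ −2x² = −8x⁵. Subtract (−8x⁵)·D = 16x⁷ − 8x⁶ − 64x⁵. Remainder: 4x⁶ − 14x⁵ − 6x⁴ + 38x³ − 14x² + 33x + 15.
Step 3: lead(4x⁶ − 14x⁵ − 6x⁴ + 38x³ − 14x² + 33x + 15) ÷ lead(D) = 4x⁶ ÷ −2x² = −2x⁴. Subtract (−2x⁴)·D = 4x⁶ − 2x⁵ − 16x⁴. Remainder: −12x⁵ + 10x⁴ + 38x³ − 14x² + 33x + 15.
Step 4: lead(−12x⁵ + 10x⁴ + 38x³ − 14x² + 33x + 15) ÷ lead(D) = −12x⁵ ÷ −2x² = 6x³. Subtract (6x³)·D = −12x⁵ + 6x⁴ + 48x³. Remainder: 4x⁴ − 10x³ − 14x² + 33x + 15.
Step 5: lead(4x⁴ − 10x³ − 14x² + 33x + 15) ÷ lead(D) = 4x⁴ ÷ −2x² = −2x². Subtract (−2x²)·D = 4x⁴ − 2x³ − 16x². Remainder: −8x³ + 2x² + 33x + 15.
Step 6: lead(−8x³ + 2x² + 33x + 15) ÷ lead(D) = −8x³ ÷ −2x² = 4x. Subtract (4x)·D = −8x³ + 4x² + 32x. Remainder: −2x² + x + 15.
Step 7: lead(−2x² + x + 15) ÷ lead(D) = −2x² ÷ −2x² = 1. Subtract (1)·D = −2x² + x + 8. Remainder: 7.

R(x) = 7, so D(x) is not a factor of P(x). no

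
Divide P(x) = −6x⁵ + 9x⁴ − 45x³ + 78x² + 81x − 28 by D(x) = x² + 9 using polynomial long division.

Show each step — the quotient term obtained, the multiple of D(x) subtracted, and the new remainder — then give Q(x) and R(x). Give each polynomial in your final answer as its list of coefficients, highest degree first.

Q = [-6, 9, 9, -3]; R = [-1]

Step 1: lead(−6x⁵ + 9x⁴ − 45x³ + 78x² + 81x − 28) ÷ lead(D) = −6x⁵ ÷ x² = −6x³. Subtract (−6x³)·D = −6x⁵ − 54x³. Remainder: 9x⁴ + 9x³ + 78x² + 81x − 28.
Step 2: lead(9x⁴ + 9x³ + 78x² + 81x − 28) ÷ lead(D) = 9x⁴ ÷ x² = 9x². Subtract (9x²)·D = 9x⁴ + 81x². Remainder: 9x³ − 3x² + 81x − 28.
Step 3: lead(9x³ − 3x² + 81x − 28) ÷ lead(D) = 9x³ ÷ x² = 9x. Subtract (9x)·D = 9x³ + 81x. Remainder: −3x² − 28.
Step 4: lead(−3x² − 28) ÷ lead(D) = −3x² ÷ x² = −3. Subtract (−3)·D = −3x² − 27. Remainder: −1.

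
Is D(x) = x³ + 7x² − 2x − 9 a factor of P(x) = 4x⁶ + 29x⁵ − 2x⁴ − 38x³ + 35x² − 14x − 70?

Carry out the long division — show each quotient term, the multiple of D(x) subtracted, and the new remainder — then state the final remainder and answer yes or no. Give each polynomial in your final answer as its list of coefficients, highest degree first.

R = [-7, -9, -7], so D(x) is not a factor of P(x). no

Step 1: lead(4x⁶ + 29x⁵ − 2x⁴ − 38x³ + 35x² − 14x − 70) ÷ lead(D) = 4x⁶ ÷ x³ = 4x³. Subtract (4x³)·D = 4x⁶ + 28x⁵ − 8x⁴ − 36x³. Remainder: x⁵ + 6x⁴ − 2x³ + 35x² − 14x − 70.
Step 2: lead(x⁵ + 6x⁴ − 2x³ + 35x² − 14x − 70) ÷ lead(D) = x⁵ ÷ x³ = x². Subtract (x²)·D = x⁵ + 7x⁴ − 2x³ − 9x². Remainder: −x⁴ + 44x² − 14x − 70.
Step 3: lead(−x⁴ + 44x² − 14x − 70) ÷ lead(D) = −x⁴ ÷ x³ = −x. Subtract (−x)·D = −x⁴ − 7x³ + 2x² + 9x. Remainder: 7x³ + 42x² − 23x − 70.
Step 4: lead(7x³ + 42x² − 23x − 70) ÷ lead(D) = 7x³ ÷ x³ = 7. Subtract (7)·D = 7x³ + 49x² − 14x − 63. Remainder: −7x² − 9x − 7.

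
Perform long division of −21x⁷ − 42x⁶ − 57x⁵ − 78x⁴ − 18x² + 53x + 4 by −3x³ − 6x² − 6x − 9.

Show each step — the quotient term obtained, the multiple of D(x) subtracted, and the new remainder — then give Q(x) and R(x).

Q(x) = 7x⁴ + 5x² − 5x; R(x) = −3x² + 8x + 4

Step 1: lead(−21x⁷ − 42x⁶ − 57x⁵ − 78x⁴ − 18x² + 53x + 4) ÷ lead(D) = −21x⁷ ÷ −3x³ = 7x⁴. Subtract (7x⁴)·D = −21x⁷ − 42x⁶ − 42x⁵ − 63x⁴. Remainder: −15x⁵ − 15x⁴ − 18x² + 53x + 4.
Step 2: lead(−15x⁵ − 15x⁴ − 18x² + 53x + 4) ÷ lead(D) = −15x⁵ ÷ −3x³ = 5x². Subtract (5x²)·D = −15x⁵ − 30x⁴ − 30x³ − 45x². Remainder: 15x⁴ + 30x³ + 27x² + 53x + 4.
Step 3: lead(15x⁴ + 30x³ + 27x² + 53x + 4) ÷ lead(D) = 15x⁴ ÷ −3x³ = −5x. Subtract (−5x)·D = 15x⁴ + 30x³ + 30x² + 45x. Remainder: −3x² + 8x + 4.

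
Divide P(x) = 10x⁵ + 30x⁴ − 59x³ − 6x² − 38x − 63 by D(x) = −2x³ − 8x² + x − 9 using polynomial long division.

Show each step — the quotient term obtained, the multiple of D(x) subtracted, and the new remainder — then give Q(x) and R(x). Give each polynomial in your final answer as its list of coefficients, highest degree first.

Step 1: lead(10x⁵ + 30x⁴ − 59x³ − 6x² − 38x − 63) ÷ lead(D) = 10x⁵ ÷ −2x³ = −5x². Subtract (−5x²)·D = 10x⁵ + 40x⁴ − 5x³ + 45x². Remainder: −10x⁴ − 54x³ − 51x² − 38x − 63.
Step 2: lead(−10x⁴ − 54x³ − 51x² − 38x − 63) ÷ lead(D) = −10x⁴ ÷ −2x³ = 5x. Subtract (5x)·D = −10x⁴ − 40x³ + 5x² − 45x. Remainder: −14x³ − 56x² + 7x − 63.
Step 3: lead(−14x³ − 56x² + 7x − 63) ÷ lead(D) = −14x³ ÷ −2x³ = 7. Subtract (7)·D = −14x³ − 56x² + 7x − 63. Remainder: 0.

Q = [-5, 5, 7]; R = [0]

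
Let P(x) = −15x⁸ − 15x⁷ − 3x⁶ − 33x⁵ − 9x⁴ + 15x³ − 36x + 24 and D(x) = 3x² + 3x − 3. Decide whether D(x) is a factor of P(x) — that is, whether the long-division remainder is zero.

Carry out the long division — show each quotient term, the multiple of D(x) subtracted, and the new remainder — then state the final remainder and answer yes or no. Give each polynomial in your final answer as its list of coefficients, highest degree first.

R = [0], so D(x) is a factor of P(x). yes

Step 1: lead(−15x⁸ − 15x⁷ − 3x⁶ − 33x⁵ − 9x⁴ + 15x³ − 36x + 24) ÷ lead(D) = −15x⁸ ÷ 3x² = −5x⁶. Subtract (−5x⁶)·D = −15x⁸ − 15x⁷ + 15x⁶. Remainder: −18x⁶ − 33x⁵ − 9x⁴ + 15x³ − 36x + 24.
Step 2: lead(−18x⁶ − 33x⁵ − 9x⁴ + 15x³ − 36x + 24) ÷ lead(D) = −18x⁶ ÷ 3x² = −6x⁴. Subtract (−6x⁴)·D = −18x⁶ − 18x⁵ + 18x⁴. Remainder: −15x⁵ − 27x⁴ + 15x³ − 36x + 24.
Step 3: lead(−15x⁵ − 27x⁴ + 15x³ − 36x + 24) ÷ lead(D) = −15x⁵ ÷ 3x² = −5x³. Subtract (−5x³)·D = −15x⁵ − 15x⁴ + 15x³. Remainder: −12x⁴ − 36x + 24.
Step 4: lead(−12x⁴ − 36x + 24) ÷ lead(D) = −12x⁴ ÷ 3x² = −4x². Subtract (−4x²)·D = −12x⁴ − 12x³ + 12x². Remainder: 12x³ − 12x² − 36x + 24.
Step 5: lead(12x³ − 12x² − 36x + 24) ÷ lead(D) = 12x³ ÷ 3x² = 4x. Subtract (4x)·D = 12x³ + 12x² − 12x. Remainder: −24x² − 24x + 24.
Step 6: lead(−24x² − 24x + 24) ÷ lead(D) = −24x² ÷ 3x² = −8. Subtract (−8)·D = −24x² − 24x + 24. Remainder: 0.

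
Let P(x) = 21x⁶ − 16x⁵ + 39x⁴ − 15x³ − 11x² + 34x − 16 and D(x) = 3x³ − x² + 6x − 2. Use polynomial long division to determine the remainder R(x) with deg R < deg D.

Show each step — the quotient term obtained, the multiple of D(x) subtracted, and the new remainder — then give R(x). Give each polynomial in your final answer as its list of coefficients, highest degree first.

R = [-6]

Step 1: lead(21x⁶ − 16x⁵ + 39x⁴ − 15x³ − 11x² + 34x − 16) ÷ lead(D) = 21x⁶ ÷ 3x³ = 7x³. Subtract (7x³)·D = 21x⁶ − 7x⁵ + 42x⁴ − 14x³. Remainder: −9x⁵ − 3x⁴ − x³ − 11x² + 34x − 16.
Step 2: lead(−9x⁵ − 3x⁴ − x³ − 11x² + 34x − 16) ÷ lead(D) = −9x⁵ ÷ 3x³ = −3x². Subtract (−3x²)·D = −9x⁵ + 3x⁴ − 18x³ + 6x². Remainder: −6x⁴ + 17x³ − 17x² + 34x − 16.
Step 3: lead(−6x⁴ + 17x³ − 17x² + 34x − 16) ÷ lead(D) = −6x⁴ ÷ 3x³ = −2x. Subtract (−2x)·D = −6x⁴ + 2x³ − 12x² + 4x. Remainder: 15x³ − 5x² + 30x − 16.
Step 4: lead(15x³ − 5x² + 30x − 16) ÷ lead(D) = 15x³ ÷ 3x³ = 5. Subtract (5)·D = 15x³ − 5x² + 30x − 10. Remainder: −6.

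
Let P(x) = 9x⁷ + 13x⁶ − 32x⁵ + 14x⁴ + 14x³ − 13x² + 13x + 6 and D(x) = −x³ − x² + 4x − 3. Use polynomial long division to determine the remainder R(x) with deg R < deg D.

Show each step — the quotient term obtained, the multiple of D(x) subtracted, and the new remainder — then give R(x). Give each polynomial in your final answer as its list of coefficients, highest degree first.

R = [9]

Step 1: lead(9x⁷ + 13x⁶ − 32x⁵ + 14x⁴ + 14x³ − 13x² + 13x + 6) ÷ lead(D) = 9x⁷ ÷ −x³ = −9x⁴. Subtract (−9x⁴)·D = 9x⁷ + 9x⁶ − 36x⁵ + 27x⁴. Remainder: 4x⁶ + 4x⁵ − 13x⁴ + 14x³ − 13x² + 13x + 6.
Step 2: lead(4x⁶ + 4x⁵ − 13x⁴ + 14x³ − 13x² + 13x + 6) ÷ lead(D) = 4x⁶ ÷ −x³ = −4x³. Subtract (−4x³)·D = 4x⁶ + 4x⁵ − 16x⁴ + 12x³. Remainder: 3x⁴ + 2x³ − 13x² + 13x + 6.
Step 3: lead(3x⁴ + 2x³ − 13x² + 13x + 6) ÷ lead(D) = 3x⁴ ÷ −x³ = −3x. Subtract (−3x)·D = 3x⁴ + 3x³ − 12x² + 9x. Remainder: −x³ − x² + 4x + 6.
Step 4: lead(−x³ − x² + 4x + 6) ÷ lead(D) = −x³ ÷ −x³ = 1. Subtract (1)·D = −x³ − x² + 4x − 3. Remainder: 9.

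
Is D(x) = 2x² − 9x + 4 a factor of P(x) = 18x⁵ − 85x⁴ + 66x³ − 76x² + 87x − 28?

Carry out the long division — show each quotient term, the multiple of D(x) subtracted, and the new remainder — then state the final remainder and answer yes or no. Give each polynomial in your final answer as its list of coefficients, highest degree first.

R = [0], so D(x) is a factor of P(x). yes

Step 1: lead(18x⁵ − 85x⁴ + 66x³ − 76x² + 87x − 28) ÷ lead(D) = 18x⁵ ÷ 2x² = 9x³. Subtract (9x³)·D = 18x⁵ − 81x⁴ + 36x³. Remainder: −4x⁴ + 30x³ − 76x² + 87x − 28.
Step 2: lead(−4x⁴ + 30x³ − 76x² + 87x − 28) ÷ lead(D) = −4x⁴ ÷ 2x² = −2x². Subtract (−2x²)·D = −4x⁴ + 18x³ − 8x². Remainder: 12x³ − 68x² + 87x − 28.
Step 3: lead(12x³ − 68x² + 87x − 28) ÷ lead(D) = 12x³ ÷ 2x² = 6x. Subtract (6x)·D = 12x³ − 54x² + 24x. Remainder: −14x² + 63x − 28.
Step 4: lead(−14x² + 63x − 28) ÷ lead(D) = −14x² ÷ 2x² = −7. Subtract (−7)·D = −14x² + 63x − 28. Remainder: 0.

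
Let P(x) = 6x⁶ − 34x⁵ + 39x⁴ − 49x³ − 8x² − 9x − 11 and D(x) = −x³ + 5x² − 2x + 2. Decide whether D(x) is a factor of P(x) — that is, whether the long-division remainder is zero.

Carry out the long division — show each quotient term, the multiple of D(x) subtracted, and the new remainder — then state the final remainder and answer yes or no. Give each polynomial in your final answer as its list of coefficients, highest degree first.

Step 1: lead(6x⁶ − 34x⁵ + 39x⁴ − 49x³ − 8x² − 9x − 11) ÷ lead(D) = 6x⁶ ÷ −x³ = −6x³. Subtract (−6x³)·D = 6x⁶ − 30x⁵ + 12x⁴ − 12x³. Remainder: −4x⁵ + 27x⁴ − 37x³ − 8x² − 9x − 11.
Step 2: lead(−4x⁵ + 27x⁴ − 37x³ − 8x² − 9x − 11) ÷ lead(D) = −4x⁵ ÷ −x³ = 4x². Subtract (4x²)·D = −4x⁵ + 20x⁴ − 8x³ + 8x². Remainder: 7x⁴ − 29x³ − 16x² − 9x − 11.
Step 3: lead(7x⁴ − 29x³ − 16x² − 9x − 11) ÷ lead(D) = 7x⁴ ÷ −x³ = −7x. Subtract (−7x)·D = 7x⁴ − 35x³ + 14x² − 14x. Remainder: 6x³ − 30x² + 5x − 11.
Step 4: lead(6x³ − 30x² + 5x − 11) ÷ lead(D) = 6x³ ÷ −x³ = −6. Subtract (−6)·D = 6x³ − 30x² + 12x − 12. Remainder: −7x + 1.

R = [-7, 1], so D(x) is not a factor of P(x). no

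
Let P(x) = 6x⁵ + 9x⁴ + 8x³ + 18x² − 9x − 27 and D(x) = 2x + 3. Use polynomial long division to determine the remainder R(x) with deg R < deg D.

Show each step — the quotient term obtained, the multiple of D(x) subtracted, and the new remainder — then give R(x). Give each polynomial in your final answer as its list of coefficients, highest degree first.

Step 1: lead(6x⁵ + 9x⁴ + 8x³ + 18x² − 9x − 27) ÷ lead(D) = 6x⁵ ÷ 2x = 3x⁴. Subtract (3x⁴)·D = 6x⁵ + 9x⁴. Remainder: 8x³ + 18x² − 9x − 27.
Step 2: lead(8x³ + 18x² − 9x − 27) ÷ lead(D) = 8x³ ÷ 2x = 4x². Subtract (4x²)·D = 8x³ + 12x². Remainder: 6x² − 9x − 27.
Step 3: lead(6x² − 9x − 27) ÷ lead(D) = 6x² ÷ 2x = 3x. Subtract (3x)·D = 6x² + 9x. Remainder: −18x − 27.
Step 4: lead(−18x − 27) ÷ lead(D) = −18x ÷ 2x = −9. Subtract (−9)·D = −18x − 27. Remainder: 0.

R = [0]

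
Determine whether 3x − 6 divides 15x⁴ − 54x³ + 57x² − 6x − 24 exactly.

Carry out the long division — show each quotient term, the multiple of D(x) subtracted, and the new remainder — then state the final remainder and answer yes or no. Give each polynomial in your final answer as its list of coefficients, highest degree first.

Step 1: lead(15x⁴ − 54x³ + 57x² − 6x − 24) ÷ lead(D) = 15x⁴ ÷ 3x = 5x³. Subtract (5x³)·D = 15x⁴ − 30x³. Remainder: −24x³ + 57x² − 6x − 24.
Step 2: lead(−24x³ + 57x² − 6x − 24) ÷ lead(D) = −24x³ ÷ 3x = −8x². Subtract (−8x²)·D = −24x³ + 48x². Remainder: 9x² − 6x − 24.
Step 3: lead(9x² − 6x − 24) ÷ lead(D) = 9x² ÷ 3x = 3x. Subtract (3x)·D = 9x² − 18x. Remainder: 12x − 24.
Step 4: lead(12x − 24) ÷ lead(D) = 12x ÷ 3x = 4. Subtract (4)·D = 12x − 24. Remainder: 0.

R = [0], so D(x) is a factor of P(x). yes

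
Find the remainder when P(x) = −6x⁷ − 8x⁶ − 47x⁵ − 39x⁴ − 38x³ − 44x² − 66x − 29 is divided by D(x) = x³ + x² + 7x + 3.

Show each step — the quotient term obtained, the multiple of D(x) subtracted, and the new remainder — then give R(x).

Step 1: lead(−6x⁷ − 8x⁶ − 47x⁵ − 39x⁴ − 38x³ − 44x² − 66x − 29) ÷ lead(D) = −6x⁷ ÷ x³ = −6x⁴. Subtract (−6x⁴)·D = −6x⁷ − 6x⁶ − 42x⁵ − 18x⁴. Remainder: −2x⁶ − 5x⁵ − 21x⁴ − 38x³ − 44x² − 66x − 29.
Step 2: lead(−2x⁶ − 5x⁵ − 21x⁴ − 38x³ − 44x² − 66x − 29) ÷ lead(D) = −2x⁶ ÷ x³ = −2x³. Subtract (−2x³)·D = −2x⁶ − 2x⁵ − 14x⁴ − 6x³. Remainder: −3x⁵ − 7x⁴ − 32x³ − 44x² − 66x − 29.
Step 3: lead(−3x⁵ − 7x⁴ − 32x³ − 44x² − 66x − 29) ÷ lead(D) = −3x⁵ ÷ x³ = −3x². Subtract (−3x²)·D = −3x⁵ − 3x⁴ − 21x³ − 9x². Remainder: −4x⁴ − 11x³ − 35x² − 66x − 29.
Step 4: lead(−4x⁴ − 11x³ − 35x² − 66x − 29) ÷ lead(D) = −4x⁴ ÷ x³ = −4x. Subtract (−4x)·D = −4x⁴ − 4x³ − 28x² − 12x. Remainder: −7x³ − 7x² − 54x − 29.
Step 5: lead(−7x³ − 7x² − 54x − 29) ÷ lead(D) = −7x³ ÷ x³ = −7. Subtract (−7)·D = −7x³ − 7x² − 49x − 21. Remainder: −5x − 8.

R(x) = −5x − 8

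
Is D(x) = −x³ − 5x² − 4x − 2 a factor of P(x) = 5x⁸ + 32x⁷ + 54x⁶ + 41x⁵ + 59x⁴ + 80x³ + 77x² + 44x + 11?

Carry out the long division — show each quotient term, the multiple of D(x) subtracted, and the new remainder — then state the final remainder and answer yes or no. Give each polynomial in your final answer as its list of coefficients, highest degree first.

R = [6, 1], so D(x) is not a factor of P(x). no

Step 1: lead(5x⁸ + 32x⁷ + 54x⁶ + 41x⁵ + 59x⁴ + 80x³ + 77x² + 44x + 11) ÷ lead(D) = 5x⁸ ÷ −x³ = −5x⁵. Subtract (−5x⁵)·D = 5x⁸ + 25x⁷ + 20x⁶ + 10x⁵. Remainder: 7x⁷ + 34x⁶ + 31x⁵ + 59x⁴ + 80x³ + 77x² + 44x + 11.
Step 2: lead(7x⁷ + 34x⁶ + 31x⁵ + 59x⁴ + 80x³ + 77x² + 44x + 11) ÷ lead(D) = 7x⁷ ÷ −x³ = −7x⁴. Subtract (−7x⁴)·D = 7x⁷ + 35x⁶ + 28x⁵ + 14x⁴. Remainder: −x⁶ + 3x⁵ + 45x⁴ + 80x³ + 77x² + 44x + 11.
Step 3: lead(−x⁶ + 3x⁵ + 45x⁴ + 80x³ + 77x² + 44x + 11) ÷ lead(D) = −x⁶ ÷ −x³ = x³. Subtract (x³)·D = −x⁶ − 5x⁵ − 4x⁴ − 2x³. Remainder: 8x⁵ + 49x⁴ + 82x³ + 77x² + 44x + 11.
Step 4: lead(8x⁵ + 49x⁴ + 82x³ + 77x² + 44x + 11) ÷ lead(D) = 8x⁵ ÷ −x³ = −8x². Subtract (−8x²)·D = 8x⁵ + 40x⁴ + 32x³ + 16x². Remainder: 9x⁴ + 50x³ + 61x² + 44x + 11.
Step 5: lead(9x⁴ + 50x³ + 61x² + 44x + 11) ÷ lead(D) = 9x⁴ ÷ −x³ = −9x. Subtract (−9x)·D = 9x⁴ + 45x³ + 36x² + 18x. Remainder: 5x³ + 25x² + 26x + 11.
Step 6: lead(5x³ + 25x² + 26x + 11) ÷ lead(D) = 5x³ ÷ −x³ = −5. Subtract (−5)·D = 5x³ + 25x² + 20x + 10. Remainder: 6x + 1.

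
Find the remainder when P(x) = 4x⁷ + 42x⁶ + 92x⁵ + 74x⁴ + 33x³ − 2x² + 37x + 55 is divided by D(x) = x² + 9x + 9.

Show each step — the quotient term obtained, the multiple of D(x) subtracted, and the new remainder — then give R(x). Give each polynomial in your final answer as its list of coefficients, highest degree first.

R = [1, -8]

Step 1: lead(4x⁷ + 42x⁶ + 92x⁵ + 74x⁴ + 33x³ − 2x² + 37x + 55) ÷ lead(D) = 4x⁷ ÷ x² = 4x⁵. Subtract (4x⁵)·D = 4x⁷ + 36x⁶ + 36x⁵. Remainder: 6x⁶ + 56x⁵ + 74x⁴ + 33x³ − 2x² + 37x + 55.
Step 2: lead(6x⁶ + 56x⁵ + 74x⁴ + 33x³ − 2x² + 37x + 55) ÷ lead(D) = 6x⁶ ÷ x² = 6x⁴. Subtract (6x⁴)·D = 6x⁶ + 54x⁵ + 54x⁴. Remainder: 2x⁵ + 20x⁴ + 33x³ − 2x² + 37x + 55.
Step 3: lead(2x⁵ + 20x⁴ + 33x³ − 2x² + 37x + 55) ÷ lead(D) = 2x⁵ ÷ x² = 2x³. Subtract (2x³)·D = 2x⁵ + 18x⁴ + 18x³. Remainder: 2x⁴ + 15x³ − 2x² + 37x + 55.
Step 4: lead(2x⁴ + 15x³ − 2x² + 37x + 55) ÷ lead(D) = 2x⁴ ÷ x² = 2x². Subtract (2x²)·D = 2x⁴ + 18x³ + 18x². Remainder: −3x³ − 20x² + 37x + 55.
Step 5: lead(−3x³ − 20x² + 37x + 55) ÷ lead(D) = −3x³ ÷ x² = −3x. Subtract (−3x)·D = −3x³ − 27x² − 27x. Remainder: 7x² + 64x + 55.
Step 6: lead(7x² + 64x + 55) ÷ lead(D) = 7x² ÷ x² = 7. Subtract (7)·D = 7x² + 63x + 63. Remainder: x − 8.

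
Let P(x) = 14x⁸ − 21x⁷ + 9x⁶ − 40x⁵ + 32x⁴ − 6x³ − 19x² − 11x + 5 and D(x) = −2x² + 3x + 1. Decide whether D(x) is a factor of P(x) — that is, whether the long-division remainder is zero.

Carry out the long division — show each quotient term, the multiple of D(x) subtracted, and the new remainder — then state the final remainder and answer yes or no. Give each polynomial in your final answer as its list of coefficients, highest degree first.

R = [7], so D(x) is not a factor of P(x). no

Step 1: lead(14x⁸ − 21x⁷ + 9x⁶ − 40x⁵ + 32x⁴ − 6x³ − 19x² − 11x + 5) ÷ lead(D) = 14x⁸ ÷ −2x² = −7x⁶. Subtract (−7x⁶)·D = 14x⁸ − 21x⁷ − 7x⁶. Remainder: 16x⁶ − 40x⁵ + 32x⁴ − 6x³ − 19x² − 11x + 5.
Step 2: lead(16x⁶ − 40x⁵ + 32x⁴ − 6x³ − 19x² − 11x + 5) ÷ lead(D) = 16x⁶ ÷ −2x² = −8x⁴. Subtract (−8x⁴)·D = 16x⁶ − 24x⁵ − 8x⁴. Remainder: −16x⁵ + 40x⁴ − 6x³ − 19x² − 11x + 5.
Step 3: lead(−16x⁵ + 40x⁴ − 6x³ − 19x² − 11x + 5) ÷ lead(D) = −16x⁵ ÷ −2x² = 8x³. Subtract (8x³)·D = −16x⁵ + 24x⁴ + 8x³. Remainder: 16x⁴ − 14x³ − 19x² − 11x + 5.
Step 4: lead(16x⁴ − 14x³ − 19x² − 11x + 5) ÷ lead(D) = 16x⁴ ÷ −2x² = −8x². Subtract (−8x²)·D = 16x⁴ − 24x³ − 8x². Remainder: 10x³ − 11x² − 11x + 5.
Step 5: lead(10x³ − 11x² − 11x + 5) ÷ lead(D) = 10x³ ÷ −2x² = −5x. Subtract (−5x)·D = 10x³ − 15x² − 5x. Remainder: 4x² − 6x + 5.
Step 6: lead(4x² − 6x + 5) ÷ lead(D) = 4x² ÷ −2x² = −2. Subtract (−2)·D = 4x² − 6x − 2. Remainder: 7.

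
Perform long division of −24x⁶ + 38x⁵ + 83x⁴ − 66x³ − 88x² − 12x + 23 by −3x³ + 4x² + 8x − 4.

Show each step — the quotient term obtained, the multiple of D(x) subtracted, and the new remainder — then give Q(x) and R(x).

Step 1: lead(−24x⁶ + 38x⁵ + 83x⁴ − 66x³ − 88x² − 12x + 23) ÷ lead(D) = −24x⁶ ÷ −3x³ = 8x³. Subtract (8x³)·D = −24x⁶ + 32x⁵ + 64x⁴ − 32x³. Remainder: 6x⁵ + 19x⁴ − 34x³ − 88x² − 12x + 23.
Step 2: lead(6x⁵ + 19x⁴ − 34x³ − 88x² − 12x + 23) ÷ lead(D) = 6x⁵ ÷ −3x³ = −2x². Subtract (−2x²)·D = 6x⁵ − 8x⁴ − 16x³ + 8x². Remainder: 27x⁴ − 18x³ − 96x² − 12x + 23.
Step 3: lead(27x⁴ − 18x³ − 96x² − 12x + 23) ÷ lead(D) = 27x⁴ ÷ −3x³ = −9x. Subtract (−9x)·D = 27x⁴ − 36x³ − 72x² + 36x. Remainder: 18x³ − 24x² − 48x + 23.
Step 4: lead(18x³ − 24x² − 48x + 23) ÷ lead(D) = 18x³ ÷ −3x³ = −6. Subtract (−6)·D = 18x³ − 24x² − 48x + 24. Remainder: −1.

Q(x) = 8x³ − 2x² − 9x − 6; R(x) = −1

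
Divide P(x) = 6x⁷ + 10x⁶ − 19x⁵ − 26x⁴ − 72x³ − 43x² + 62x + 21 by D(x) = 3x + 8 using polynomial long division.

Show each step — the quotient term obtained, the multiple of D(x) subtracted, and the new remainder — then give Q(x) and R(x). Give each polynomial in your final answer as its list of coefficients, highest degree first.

Q = [2, -2, -1, -6, -8, 7, 2]; R = [5]

Step 1: lead(6x⁷ + 10x⁶ − 19x⁵ − 26x⁴ − 72x³ − 43x² + 62x + 21) ÷ lead(D) = 6x⁷ ÷ 3x = 2x⁶. Subtract (2x⁶)·D = 6x⁷ + 16x⁶. Remainder: −6x⁶ − 19x⁵ − 26x⁴ − 72x³ − 43x² + 62x + 21.
Step 2: lead(−6x⁶ − 19x⁵ − 26x⁴ − 72x³ − 43x² + 62x + 21) ÷ lead(D) = −6x⁶ ÷ 3x = −2x⁵. Subtract (−2x⁵)·D = −6x⁶ − 16x⁵. Remainder: −3x⁵ − 26x⁴ − 72x³ − 43x² + 62x + 21.
Step 3: lead(−3x⁵ − 26x⁴ − 72x³ − 43x² + 62x + 21) ÷ lead(D) = −3x⁵ ÷ 3x = −x⁴. Subtract (−x⁴)·D = −3x⁵ − 8x⁴. Remainder: −18x⁴ − 72x³ − 43x² + 62x + 21.
Step 4: lead(−18x⁴ − 72x³ − 43x² + 62x + 21) ÷ lead(D) = −18x⁴ ÷ 3x = −6x³. Subtract (−6x³)·D = −18x⁴ − 48x³. Remainder: −24x³ − 43x² + 62x + 21.
Step 5: lead(−24x³ − 43x² + 62x + 21) ÷ lead(D) = −24x³ ÷ 3x = −8x². Subtract (−8x²)·D = −24x³ − 64x². Remainder: 21x² + 62x + 21.
Step 6: lead(21x² + 62x + 21) ÷ lead(D) = 21x² ÷ 3x = 7x. Subtract (7x)·D = 21x² + 56x. Remainder: 6x + 21.
Step 7: lead(6x + 21) ÷ lead(D) = 6x ÷ 3x = 2. Subtract (2)·D = 6x + 16. Remainder: 5.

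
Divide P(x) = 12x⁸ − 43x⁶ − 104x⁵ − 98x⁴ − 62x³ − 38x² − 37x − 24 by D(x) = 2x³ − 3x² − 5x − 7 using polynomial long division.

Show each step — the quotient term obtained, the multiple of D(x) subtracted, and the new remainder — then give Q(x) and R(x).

Q(x) = 6x⁵ + 9x⁴ + 7x³ + 2x² + 3x + 3; R(x) = −x − 3

Step 1: lead(12x⁸ − 43x⁶ − 104x⁵ − 98x⁴ − 62x³ − 38x² − 37x − 24) ÷ lead(D) = 12x⁸ ÷ 2x³ = 6x⁵. Subtract (6x⁵)·D = 12x⁸ − 18x⁷ − 30x⁶ − 42x⁵. Remainder: 18x⁷ − 13x⁶ − 62x⁵ − 98x⁴ − 62x³ − 38x² − 37x − 24.
Step 2: lead(18x⁷ − 13x⁶ − 62x⁵ − 98x⁴ − 62x³ − 38x² − 37x − 24) ÷ lead(D) = 18x⁷ ÷ 2x³ = 9x⁴. Subtract (9x⁴)·D = 18x⁷ − 27x⁶ − 45x⁵ − 63x⁴. Remainder: 14x⁶ − 17x⁵ − 35x⁴ − 62x³ − 38x² − 37x − 24.
Step 3: lead(14x⁶ − 17x⁵ − 35x⁴ − 62x³ − 38x² − 37x − 24) ÷ lead(D) = 14x⁶ ÷ 2x³ = 7x³. Subtract (7x³)·D = 14x⁶ − 21x⁵ − 35x⁴ − 49x³. Remainder: 4x⁵ − 13x³ − 38x² − 37x − 24.
Step 4: lead(4x⁵ − 13x³ − 38x² − 37x − 24) ÷ lead(D) = 4x⁵ ÷ 2x³ = 2x². Subtract (2x²)·D = 4x⁵ − 6x⁴ − 10x³ − 14x². Remainder: 6x⁴ − 3x³ − 24x² − 37x − 24.
Step 5: lead(6x⁴ − 3x³ − 24x² − 37x − 24) ÷ lead(D) = 6x⁴ ÷ 2x³ = 3x. Subtract (3x)·D = 6x⁴ − 9x³ − 15x² − 21x. Remainder: 6x³ − 9x² − 16x − 24.
Step 6: lead(6x³ − 9x² − 16x − 24) ÷ lead(D) = 6x³ ÷ 2x³ = 3. Subtract (3)·D = 6x³ − 9x² − 15x − 21. Remainder: −x − 3.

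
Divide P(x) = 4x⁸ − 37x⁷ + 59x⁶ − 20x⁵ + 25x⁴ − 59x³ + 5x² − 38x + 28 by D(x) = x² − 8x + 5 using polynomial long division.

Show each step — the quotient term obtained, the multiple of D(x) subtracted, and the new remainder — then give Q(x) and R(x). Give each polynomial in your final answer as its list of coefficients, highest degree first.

Q = [4, -5, -1, -3, 6, 4, 7]; R = [-2, -7]

Step 1: lead(4x⁸ − 37x⁷ + 59x⁶ − 20x⁵ + 25x⁴ − 59x³ + 5x² − 38x + 28) ÷ lead(D) = 4x⁸ ÷ x² = 4x⁶. Subtract (4x⁶)·D = 4x⁸ − 32x⁷ + 20x⁶. Remainder: −5x⁷ + 39x⁶ − 20x⁵ + 25x⁴ − 59x³ + 5x² − 38x + 28.
Step 2: lead(−5x⁷ + 39x⁶ − 20x⁵ + 25x⁴ − 59x³ + 5x² − 38x + 28) ÷ lead(D) = −5x⁷ ÷ x² = −5x⁵. Subtract (−5x⁵)·D = −5x⁷ + 40x⁶ − 25x⁵. Remainder: −x⁶ + 5x⁵ + 25x⁴ − 59x³ + 5x² − 38x + 28.
Step 3: lead(−x⁶ + 5x⁵ + 25x⁴ − 59x³ + 5x² − 38x + 28) ÷ lead(D) = −x⁶ ÷ x² = −x⁴. Subtract (−x⁴)·D = −x⁶ + 8x⁵ − 5x⁴. Remainder: −3x⁵ + 30x⁴ − 59x³ + 5x² − 38x + 28.
Step 4: lead(−3x⁵ + 30x⁴ − 59x³ + 5x² − 38x + 28) ÷ lead(D) = −3x⁵ ÷ x² = −3x³. Subtract (−3x³)·D = −3x⁵ + 24x⁴ − 15x³. Remainder: 6x⁴ − 44x³ + 5x² − 38x + 28.
Step 5: lead(6x⁴ − 44x³ + 5x² − 38x + 28) ÷ lead(D) = 6x⁴ ÷ x² = 6x². Subtract (6x²)·D = 6x⁴ − 48x³ + 30x². Remainder: 4x³ − 25x² − 38x + 28.
Step 6: lead(4x³ − 25x² − 38x + 28) ÷ lead(D) = 4x³ ÷ x² = 4x. Subtract (4x)·D = 4x³ − 32x² + 20x. Remainder: 7x² − 58x + 28.
Step 7: lead(7x² − 58x + 28) ÷ lead(D) = 7x² ÷ x² = 7. Subtract (7)·D = 7x² − 56x + 35. Remainder: −2x − 7.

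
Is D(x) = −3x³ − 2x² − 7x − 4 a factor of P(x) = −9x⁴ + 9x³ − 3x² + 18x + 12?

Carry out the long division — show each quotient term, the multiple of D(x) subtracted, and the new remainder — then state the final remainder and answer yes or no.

Step 1: lead(−9x⁴ + 9x³ − 3x² + 18x + 12) ÷ lead(D) = −9x⁴ ÷ −3x³ = 3x. Subtract (3x)·D = −9x⁴ − 6x³ − 21x² − 12x. Remainder: 15x³ + 18x² + 30x + 12.
Step 2: lead(15x³ + 18x² + 30x + 12) ÷ lead(D) = 15x³ ÷ −3x³ = −5. Subtract (−5)·D = 15x³ + 10x² + 35x + 20. Remainder: 8x² − 5x − 8.

R(x) = 8x² − 5x − 8, so D(x) is not a factor of P(x). no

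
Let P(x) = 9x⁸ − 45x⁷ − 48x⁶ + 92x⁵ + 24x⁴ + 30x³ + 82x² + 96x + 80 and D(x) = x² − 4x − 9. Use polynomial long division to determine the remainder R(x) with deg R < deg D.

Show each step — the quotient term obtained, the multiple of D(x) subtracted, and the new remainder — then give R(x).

R(x) = −3x − 1

Step 1: lead(9x⁸ − 45x⁷ − 48x⁶ + 92x⁵ + 24x⁴ + 30x³ + 82x² + 96x + 80) ÷ lead(D) = 9x⁸ ÷ x² = 9x⁶. Subtract (9x⁶)·D = 9x⁸ − 36x⁷ − 81x⁶. Remainder: −9x⁷ + 33x⁶ + 92x⁵ + 24x⁴ + 30x³ + 82x² + 96x + 80.
Step 2: lead(−9x⁷ + 33x⁶ + 92x⁵ + 24x⁴ + 30x³ + 82x² + 96x + 80) ÷ lead(D) = −9x⁷ ÷ x² = −9x⁵. Subtract (−9x⁵)·D = −9x⁷ + 36x⁶ + 81x⁵. Remainder: −3x⁶ + 11x⁵ + 24x⁴ + 30x³ + 82x² + 96x + 80.
Step 3: lead(−3x⁶ + 11x⁵ + 24x⁴ + 30x³ + 82x² + 96x + 80) ÷ lead(D) = −3x⁶ ÷ x² = −3x⁴. Subtract (−3x⁴)·D = −3x⁶ + 12x⁵ + 27x⁴. Remainder: −x⁵ − 3x⁴ + 30x³ + 82x² + 96x + 80.
Step 4: lead(−x⁵ − 3x⁴ + 30x³ + 82x² + 96x + 80) ÷ lead(D) = −x⁵ ÷ x² = −x³. Subtract (−x³)·D = −x⁵ + 4x⁴ + 9x³. Remainder: −7x⁴ + 21x³ + 82x² + 96x + 80.
Step 5: lead(−7x⁴ + 21x³ + 82x² + 96x + 80) ÷ lead(D) = −7x⁴ ÷ x² = −7x². Subtract (−7x²)·D = −7x⁴ + 28x³ + 63x². Remainder: −7x³ + 19x² + 96x + 80.
Step 6: lead(−7x³ + 19x² + 96x + 80) ÷ lead(D) = −7x³ ÷ x² = −7x. Subtract (−7x)·D = −7x³ + 28x² + 63x. Remainder: −9x² + 33x + 80.
Step 7: lead(−9x² + 33x + 80) ÷ lead(D) = −9x² ÷ x² = −9. Subtract (−9)·D = −9x² + 36x + 81. Remainder: −3x − 1.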